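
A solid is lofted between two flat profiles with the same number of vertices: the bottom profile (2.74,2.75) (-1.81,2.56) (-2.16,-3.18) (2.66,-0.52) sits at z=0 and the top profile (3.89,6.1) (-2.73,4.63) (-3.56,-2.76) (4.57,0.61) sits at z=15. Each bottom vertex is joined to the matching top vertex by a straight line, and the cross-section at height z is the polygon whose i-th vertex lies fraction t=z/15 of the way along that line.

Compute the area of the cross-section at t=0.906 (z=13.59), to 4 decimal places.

Area at t=0.906: 44.3660

Cross-section at t=0.906: each vertex is (1-t)·p0[i] + t·p1[i].
  v1: (1-0.906)·(2.74,2.75) + 0.906·(3.89,6.1) = (3.7819,5.7851)
  v2: (1-0.906)·(-1.81,2.56) + 0.906·(-2.73,4.63) = (-2.6435,4.4354)
  v3: (1-0.906)·(-2.16,-3.18) + 0.906·(-3.56,-2.76) = (-3.4284,-2.7995)
  v4: (1-0.906)·(2.66,-0.52) + 0.906·(4.57,0.61) = (4.3905,0.5038)
Shoelace sum Σ(x_i·y_{i+1} − x_{i+1}·y_i):
  i=1: 3.7819·4.4354 − -2.6435·5.7851 = +32.0673 (running +32.0673)
  i=2: -2.6435·-2.7995 − -3.4284·4.4354 = +22.6069 (running +54.6742)
  i=3: -3.4284·0.5038 − 4.3905·-2.7995 = +10.5638 (running +65.2381)
  i=4: 4.3905·5.7851 − 3.7819·0.5038 = +23.4940 (running +88.7321)
Area = |Σ|/2 = |88.7321|/2 = 44.3660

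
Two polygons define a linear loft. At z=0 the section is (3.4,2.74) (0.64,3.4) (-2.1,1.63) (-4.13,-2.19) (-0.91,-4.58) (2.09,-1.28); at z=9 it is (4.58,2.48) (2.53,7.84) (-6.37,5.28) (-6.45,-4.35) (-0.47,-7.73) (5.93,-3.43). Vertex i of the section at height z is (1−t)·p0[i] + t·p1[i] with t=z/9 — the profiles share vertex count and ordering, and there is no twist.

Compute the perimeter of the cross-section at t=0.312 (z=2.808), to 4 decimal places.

Cross-section at t=0.312: each vertex is (1-t)·p0[i] + t·p1[i].
  v1: (1-0.312)·(3.4,2.74) + 0.312·(4.58,2.48) = (3.7682,2.6589)
  v2: (1-0.312)·(0.64,3.4) + 0.312·(2.53,7.84) = (1.2297,4.7853)
  v3: (1-0.312)·(-2.1,1.63) + 0.312·(-6.37,5.28) = (-3.4322,2.7688)
  v4: (1-0.312)·(-4.13,-2.19) + 0.312·(-6.45,-4.35) = (-4.8538,-2.8639)
  v5: (1-0.312)·(-0.91,-4.58) + 0.312·(-0.47,-7.73) = (-0.7727,-5.5628)
  v6: (1-0.312)·(2.09,-1.28) + 0.312·(5.93,-3.43) = (3.2881,-1.9508)
Perimeter = Σ |v_{i+1} − v_i|:
  edge 1→2: √(-2.5385² + 2.1264²) = 3.3114 (running 3.3114)
  edge 2→3: √(-4.6619² + -2.0165²) = 5.0793 (running 8.3908)
  edge 3→4: √(-1.4216² + -5.6327²) = 5.8093 (running 14.2001)
  edge 4→5: √(4.0811² + -2.6989²) = 4.8928 (running 19.0929)
  edge 5→6: √(4.0608² + 3.6120²) = 5.4348 (running 24.5277)
  edge 6→1: √(0.4801² + 4.6097²) = 4.6346 (running 29.1623)
Perimeter = 29.1623

Perimeter at t=0.312: 29.1623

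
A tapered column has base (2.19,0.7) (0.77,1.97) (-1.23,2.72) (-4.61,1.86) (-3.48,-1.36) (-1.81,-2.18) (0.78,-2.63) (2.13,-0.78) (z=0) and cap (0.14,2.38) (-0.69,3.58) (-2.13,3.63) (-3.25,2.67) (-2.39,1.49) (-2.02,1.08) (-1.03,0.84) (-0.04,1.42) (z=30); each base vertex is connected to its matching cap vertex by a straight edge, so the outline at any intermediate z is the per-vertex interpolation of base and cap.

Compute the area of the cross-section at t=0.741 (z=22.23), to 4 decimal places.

Area at t=0.741: 10.0954

Cross-section at t=0.741: each vertex is (1-t)·p0[i] + t·p1[i].
  v1: (1-0.741)·(2.19,0.7) + 0.741·(0.14,2.38) = (0.6710,1.9449)
  v2: (1-0.741)·(0.77,1.97) + 0.741·(-0.69,3.58) = (-0.3119,3.1630)
  v3: (1-0.741)·(-1.23,2.72) + 0.741·(-2.13,3.63) = (-1.8969,3.3943)
  v4: (1-0.741)·(-4.61,1.86) + 0.741·(-3.25,2.67) = (-3.6022,2.4602)
  v5: (1-0.741)·(-3.48,-1.36) + 0.741·(-2.39,1.49) = (-2.6723,0.7518)
  v6: (1-0.741)·(-1.81,-2.18) + 0.741·(-2.02,1.08) = (-1.9656,0.2357)
  v7: (1-0.741)·(0.78,-2.63) + 0.741·(-1.03,0.84) = (-0.5612,-0.0587)
  v8: (1-0.741)·(2.13,-0.78) + 0.741·(-0.04,1.42) = (0.5220,0.8502)
Shoelace sum Σ(x_i·y_{i+1} − x_{i+1}·y_i):
  i=1: 0.6710·3.1630 − -0.3119·1.9449 = +2.7288 (running +2.7288)
  i=2: -0.3119·3.3943 − -1.8969·3.1630 = +4.9414 (running +7.6701)
  i=3: -1.8969·2.4602 − -3.6022·3.3943 = +7.5603 (running +15.2305)
  i=4: -3.6022·0.7518 − -2.6723·2.4602 = +3.8661 (running +19.0966)
  i=5: -2.6723·0.2357 − -1.9656·0.7518 = +0.8481 (running +19.9446)
  i=6: -1.9656·-0.0587 − -0.5612·0.2357 = +0.2477 (running +20.1923)
  i=7: -0.5612·0.8502 − 0.5220·-0.0587 = -0.4465 (running +19.7459)
  i=8: 0.5220·1.9449 − 0.6710·0.8502 = +0.4448 (running +20.1907)
Area = |Σ|/2 = |20.1907|/2 = 10.0954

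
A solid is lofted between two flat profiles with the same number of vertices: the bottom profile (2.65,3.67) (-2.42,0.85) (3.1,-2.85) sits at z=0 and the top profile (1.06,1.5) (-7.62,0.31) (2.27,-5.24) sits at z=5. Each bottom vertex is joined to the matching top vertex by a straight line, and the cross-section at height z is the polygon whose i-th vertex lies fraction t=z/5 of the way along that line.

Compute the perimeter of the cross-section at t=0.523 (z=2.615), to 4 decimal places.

Cross-section at t=0.523: each vertex is (1-t)·p0[i] + t·p1[i].
  v1: (1-0.523)·(2.65,3.67) + 0.523·(1.06,1.5) = (1.8184,2.5351)
  v2: (1-0.523)·(-2.42,0.85) + 0.523·(-7.62,0.31) = (-5.1396,0.5676)
  v3: (1-0.523)·(3.1,-2.85) + 0.523·(2.27,-5.24) = (2.6659,-4.1000)
Perimeter = Σ |v_{i+1} − v_i|:
  edge 1→2: √(-6.9580² + -1.9675²) = 7.2309 (running 7.2309)
  edge 2→3: √(7.8055² + -4.6676²) = 9.0946 (running 16.3255)
  edge 3→1: √(-0.8475² + 6.6351²) = 6.6890 (running 23.0144)
Perimeter = 23.0144

Perimeter at t=0.523: 23.0144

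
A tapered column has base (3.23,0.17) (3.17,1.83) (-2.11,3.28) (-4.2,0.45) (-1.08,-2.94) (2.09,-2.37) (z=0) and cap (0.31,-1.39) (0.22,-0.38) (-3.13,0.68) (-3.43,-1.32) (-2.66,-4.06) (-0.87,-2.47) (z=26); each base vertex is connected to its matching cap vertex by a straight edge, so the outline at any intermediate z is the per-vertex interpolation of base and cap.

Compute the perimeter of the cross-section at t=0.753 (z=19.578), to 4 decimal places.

Cross-section at t=0.753: each vertex is (1-t)·p0[i] + t·p1[i].
  v1: (1-0.753)·(3.23,0.17) + 0.753·(0.31,-1.39) = (1.0312,-1.0047)
  v2: (1-0.753)·(3.17,1.83) + 0.753·(0.22,-0.38) = (0.9486,0.1659)
  v3: (1-0.753)·(-2.11,3.28) + 0.753·(-3.13,0.68) = (-2.8781,1.3222)
  v4: (1-0.753)·(-4.2,0.45) + 0.753·(-3.43,-1.32) = (-3.6202,-0.8828)
  v5: (1-0.753)·(-1.08,-2.94) + 0.753·(-2.66,-4.06) = (-2.2697,-3.7834)
  v6: (1-0.753)·(2.09,-2.37) + 0.753·(-0.87,-2.47) = (-0.1389,-2.4453)
Perimeter = Σ |v_{i+1} − v_i|:
  edge 1→2: √(-0.0826² + 1.1705²) = 1.1735 (running 1.1735)
  edge 2→3: √(-3.8267² + 1.1563²) = 3.9976 (running 5.1711)
  edge 3→4: √(-0.7421² + -2.2050²) = 2.3265 (running 7.4976)
  edge 4→5: √(1.3504² + -2.9005²) = 3.1995 (running 10.6971)
  edge 5→6: √(2.1309² + 1.3381²) = 2.5161 (running 13.2133)
  edge 6→1: √(1.1701² + 1.4406²) = 1.8560 (running 15.0692)
Perimeter = 15.0692

Perimeter at t=0.753: 15.0692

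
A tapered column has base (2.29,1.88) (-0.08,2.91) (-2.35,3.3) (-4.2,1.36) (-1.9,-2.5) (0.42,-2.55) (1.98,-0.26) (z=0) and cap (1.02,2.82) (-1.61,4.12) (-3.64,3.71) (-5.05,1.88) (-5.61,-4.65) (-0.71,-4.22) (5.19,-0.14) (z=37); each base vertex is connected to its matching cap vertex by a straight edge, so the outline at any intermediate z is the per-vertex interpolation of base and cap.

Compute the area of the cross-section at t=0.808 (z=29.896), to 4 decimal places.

Area at t=0.808: 52.5648

Cross-section at t=0.808: each vertex is (1-t)·p0[i] + t·p1[i].
  v1: (1-0.808)·(2.29,1.88) + 0.808·(1.02,2.82) = (1.2638,2.6395)
  v2: (1-0.808)·(-0.08,2.91) + 0.808·(-1.61,4.12) = (-1.3162,3.8877)
  v3: (1-0.808)·(-2.35,3.3) + 0.808·(-3.64,3.71) = (-3.3923,3.6313)
  v4: (1-0.808)·(-4.2,1.36) + 0.808·(-5.05,1.88) = (-4.8868,1.7802)
  v5: (1-0.808)·(-1.9,-2.5) + 0.808·(-5.61,-4.65) = (-4.8977,-4.2372)
  v6: (1-0.808)·(0.42,-2.55) + 0.808·(-0.71,-4.22) = (-0.4930,-3.8994)
  v7: (1-0.808)·(1.98,-0.26) + 0.808·(5.19,-0.14) = (4.5737,-0.1630)
Shoelace sum Σ(x_i·y_{i+1} − x_{i+1}·y_i):
  i=1: 1.2638·3.8877 − -1.3162·2.6395 = +8.3876 (running +8.3876)
  i=2: -1.3162·3.6313 − -3.3923·3.8877 = +8.4086 (running +16.7963)
  i=3: -3.3923·1.7802 − -4.8868·3.6313 = +11.7065 (running +28.5027)
  i=4: -4.8868·-4.2372 − -4.8977·1.7802 = +29.4250 (running +57.9277)
  i=5: -4.8977·-3.8994 − -0.4930·-4.2372 = +17.0087 (running +74.9364)
  i=6: -0.4930·-0.1630 − 4.5737·-3.8994 = +17.9148 (running +92.8513)
  i=7: 4.5737·2.6395 − 1.2638·-0.1630 = +12.2784 (running +105.1296)
Area = |Σ|/2 = |105.1296|/2 = 52.5648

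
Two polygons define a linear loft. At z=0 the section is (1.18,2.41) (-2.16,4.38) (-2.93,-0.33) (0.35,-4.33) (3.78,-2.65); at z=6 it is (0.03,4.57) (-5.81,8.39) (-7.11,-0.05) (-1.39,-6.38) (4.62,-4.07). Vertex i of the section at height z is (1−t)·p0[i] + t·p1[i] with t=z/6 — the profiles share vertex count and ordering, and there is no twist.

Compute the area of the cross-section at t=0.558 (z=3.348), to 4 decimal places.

Area at t=0.558: 62.7972

Cross-section at t=0.558: each vertex is (1-t)·p0[i] + t·p1[i].
  v1: (1-0.558)·(1.18,2.41) + 0.558·(0.03,4.57) = (0.5383,3.6153)
  v2: (1-0.558)·(-2.16,4.38) + 0.558·(-5.81,8.39) = (-4.1967,6.6176)
  v3: (1-0.558)·(-2.93,-0.33) + 0.558·(-7.11,-0.05) = (-5.2624,-0.1738)
  v4: (1-0.558)·(0.35,-4.33) + 0.558·(-1.39,-6.38) = (-0.6209,-5.4739)
  v5: (1-0.558)·(3.78,-2.65) + 0.558·(4.62,-4.07) = (4.2487,-3.4424)
Shoelace sum Σ(x_i·y_{i+1} − x_{i+1}·y_i):
  i=1: 0.5383·6.6176 − -4.1967·3.6153 = +18.7345 (running +18.7345)
  i=2: -4.1967·-0.1738 − -5.2624·6.6176 = +35.5538 (running +54.2883)
  i=3: -5.2624·-5.4739 − -0.6209·-0.1738 = +28.6982 (running +82.9865)
  i=4: -0.6209·-3.4424 − 4.2487·-5.4739 = +25.3945 (running +108.3810)
  i=5: 4.2487·3.6153 − 0.5383·-3.4424 = +17.2133 (running +125.5943)
Area = |Σ|/2 = |125.5943|/2 = 62.7972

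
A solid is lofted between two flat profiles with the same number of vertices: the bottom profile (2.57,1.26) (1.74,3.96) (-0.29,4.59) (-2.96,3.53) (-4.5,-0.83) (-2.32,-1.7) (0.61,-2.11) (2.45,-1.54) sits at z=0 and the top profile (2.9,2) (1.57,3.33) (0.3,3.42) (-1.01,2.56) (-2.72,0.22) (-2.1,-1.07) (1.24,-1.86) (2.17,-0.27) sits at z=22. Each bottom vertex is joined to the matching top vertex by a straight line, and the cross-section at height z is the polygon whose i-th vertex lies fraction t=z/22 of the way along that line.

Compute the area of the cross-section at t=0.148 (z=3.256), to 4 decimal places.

Area at t=0.148: 32.7074

Cross-section at t=0.148: each vertex is (1-t)·p0[i] + t·p1[i].
  v1: (1-0.148)·(2.57,1.26) + 0.148·(2.9,2) = (2.6188,1.3695)
  v2: (1-0.148)·(1.74,3.96) + 0.148·(1.57,3.33) = (1.7148,3.8668)
  v3: (1-0.148)·(-0.29,4.59) + 0.148·(0.3,3.42) = (-0.2027,4.4168)
  v4: (1-0.148)·(-2.96,3.53) + 0.148·(-1.01,2.56) = (-2.6714,3.3864)
  v5: (1-0.148)·(-4.5,-0.83) + 0.148·(-2.72,0.22) = (-4.2366,-0.6746)
  v6: (1-0.148)·(-2.32,-1.7) + 0.148·(-2.1,-1.07) = (-2.2874,-1.6068)
  v7: (1-0.148)·(0.61,-2.11) + 0.148·(1.24,-1.86) = (0.7032,-2.0730)
  v8: (1-0.148)·(2.45,-1.54) + 0.148·(2.17,-0.27) = (2.4086,-1.3520)
Shoelace sum Σ(x_i·y_{i+1} − x_{i+1}·y_i):
  i=1: 2.6188·3.8668 − 1.7148·1.3695 = +7.7779 (running +7.7779)
  i=2: 1.7148·4.4168 − -0.2027·3.8668 = +8.3579 (running +16.1358)
  i=3: -0.2027·3.3864 − -2.6714·4.4168 = +11.1128 (running +27.2486)
  i=4: -2.6714·-0.6746 − -4.2366·3.3864 = +16.1490 (running +43.3976)
  i=5: -4.2366·-1.6068 − -2.2874·-0.6746 = +5.2640 (running +48.6616)
  i=6: -2.2874·-2.0730 − 0.7032·-1.6068 = +5.8718 (running +54.5334)
  i=7: 0.7032·-1.3520 − 2.4086·-2.0730 = +4.0421 (running +58.5755)
  i=8: 2.4086·1.3695 − 2.6188·-1.3520 = +6.8393 (running +65.4149)
Area = |Σ|/2 = |65.4149|/2 = 32.7074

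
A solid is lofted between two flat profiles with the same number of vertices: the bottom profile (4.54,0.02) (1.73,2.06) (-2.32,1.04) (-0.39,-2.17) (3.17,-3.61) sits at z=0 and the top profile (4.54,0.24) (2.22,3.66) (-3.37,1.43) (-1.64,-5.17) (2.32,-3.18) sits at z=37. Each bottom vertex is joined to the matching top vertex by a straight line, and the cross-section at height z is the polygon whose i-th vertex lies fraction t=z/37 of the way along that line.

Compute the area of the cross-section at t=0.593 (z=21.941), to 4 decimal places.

Cross-section at t=0.593: each vertex is (1-t)·p0[i] + t·p1[i].
  v1: (1-0.593)·(4.54,0.02) + 0.593·(4.54,0.24) = (4.5400,0.1505)
  v2: (1-0.593)·(1.73,2.06) + 0.593·(2.22,3.66) = (2.0206,3.0088)
  v3: (1-0.593)·(-2.32,1.04) + 0.593·(-3.37,1.43) = (-2.9426,1.2713)
  v4: (1-0.593)·(-0.39,-2.17) + 0.593·(-1.64,-5.17) = (-1.1312,-3.9490)
  v5: (1-0.593)·(3.17,-3.61) + 0.593·(2.32,-3.18) = (2.6660,-3.3550)
Shoelace sum Σ(x_i·y_{i+1} − x_{i+1}·y_i):
  i=1: 4.5400·3.0088 − 2.0206·0.1505 = +13.3559 (running +13.3559)
  i=2: 2.0206·1.2713 − -2.9426·3.0088 = +11.4225 (running +24.7785)
  i=3: -2.9426·-3.9490 − -1.1312·1.2713 = +13.0586 (running +37.8371)
  i=4: -1.1312·-3.3550 − 2.6660·-3.9490 = +14.3232 (running +52.1603)
  i=5: 2.6660·0.1505 − 4.5400·-3.3550 = +15.6329 (running +67.7932)
Area = |Σ|/2 = |67.7932|/2 = 33.8966

Area at t=0.593: 33.8966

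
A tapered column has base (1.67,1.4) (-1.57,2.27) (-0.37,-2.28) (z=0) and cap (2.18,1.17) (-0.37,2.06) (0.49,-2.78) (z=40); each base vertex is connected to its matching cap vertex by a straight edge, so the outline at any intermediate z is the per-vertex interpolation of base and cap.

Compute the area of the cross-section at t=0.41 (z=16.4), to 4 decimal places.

Cross-section at t=0.41: each vertex is (1-t)·p0[i] + t·p1[i].
  v1: (1-0.41)·(1.67,1.4) + 0.41·(2.18,1.17) = (1.8791,1.3057)
  v2: (1-0.41)·(-1.57,2.27) + 0.41·(-0.37,2.06) = (-1.0780,2.1839)
  v3: (1-0.41)·(-0.37,-2.28) + 0.41·(0.49,-2.78) = (-0.0174,-2.4850)
Shoelace sum Σ(x_i·y_{i+1} − x_{i+1}·y_i):
  i=1: 1.8791·2.1839 − -1.0780·1.3057 = +5.5113 (running +5.5113)
  i=2: -1.0780·-2.4850 − -0.0174·2.1839 = +2.7168 (running +8.2281)
  i=3: -0.0174·1.3057 − 1.8791·-2.4850 = +4.6468 (running +12.8750)
Area = |Σ|/2 = |12.8750|/2 = 6.4375

Area at t=0.41: 6.4375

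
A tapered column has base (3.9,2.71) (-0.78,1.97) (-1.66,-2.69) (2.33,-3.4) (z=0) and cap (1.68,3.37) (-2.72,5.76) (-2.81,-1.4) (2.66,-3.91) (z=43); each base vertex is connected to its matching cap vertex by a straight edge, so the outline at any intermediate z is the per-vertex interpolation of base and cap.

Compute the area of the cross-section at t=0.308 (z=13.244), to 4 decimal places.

Area at t=0.308: 27.4225

Cross-section at t=0.308: each vertex is (1-t)·p0[i] + t·p1[i].
  v1: (1-0.308)·(3.9,2.71) + 0.308·(1.68,3.37) = (3.2162,2.9133)
  v2: (1-0.308)·(-0.78,1.97) + 0.308·(-2.72,5.76) = (-1.3775,3.1373)
  v3: (1-0.308)·(-1.66,-2.69) + 0.308·(-2.81,-1.4) = (-2.0142,-2.2927)
  v4: (1-0.308)·(2.33,-3.4) + 0.308·(2.66,-3.91) = (2.4316,-3.5571)
Shoelace sum Σ(x_i·y_{i+1} − x_{i+1}·y_i):
  i=1: 3.2162·3.1373 − -1.3775·2.9133 = +14.1035 (running +14.1035)
  i=2: -1.3775·-2.2927 − -2.0142·3.1373 = +9.4774 (running +23.5809)
  i=3: -2.0142·-3.5571 − 2.4316·-2.2927 = +12.7396 (running +36.3205)
  i=4: 2.4316·2.9133 − 3.2162·-3.5571 = +18.5245 (running +54.8450)
Area = |Σ|/2 = |54.8450|/2 = 27.4225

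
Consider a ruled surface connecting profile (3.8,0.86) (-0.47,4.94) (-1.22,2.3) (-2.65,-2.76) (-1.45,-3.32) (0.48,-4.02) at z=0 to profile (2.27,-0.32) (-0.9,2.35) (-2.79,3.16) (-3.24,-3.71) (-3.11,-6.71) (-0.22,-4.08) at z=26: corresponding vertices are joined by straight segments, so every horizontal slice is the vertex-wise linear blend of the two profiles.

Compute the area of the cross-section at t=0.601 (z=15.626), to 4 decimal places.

Cross-section at t=0.601: each vertex is (1-t)·p0[i] + t·p1[i].
  v1: (1-0.601)·(3.8,0.86) + 0.601·(2.27,-0.32) = (2.8805,0.1508)
  v2: (1-0.601)·(-0.47,4.94) + 0.601·(-0.9,2.35) = (-0.7284,3.3834)
  v3: (1-0.601)·(-1.22,2.3) + 0.601·(-2.79,3.16) = (-2.1636,2.8169)
  v4: (1-0.601)·(-2.65,-2.76) + 0.601·(-3.24,-3.71) = (-3.0046,-3.3309)
  v5: (1-0.601)·(-1.45,-3.32) + 0.601·(-3.11,-6.71) = (-2.4477,-5.3574)
  v6: (1-0.601)·(0.48,-4.02) + 0.601·(-0.22,-4.08) = (0.0593,-4.0561)
Shoelace sum Σ(x_i·y_{i+1} − x_{i+1}·y_i):
  i=1: 2.8805·3.3834 − -0.7284·0.1508 = +9.8557 (running +9.8557)
  i=2: -0.7284·2.8169 − -2.1636·3.3834 = +5.2684 (running +15.1240)
  i=3: -2.1636·-3.3309 − -3.0046·2.8169 = +15.6703 (running +30.7943)
  i=4: -3.0046·-5.3574 − -2.4477·-3.3309 = +7.9437 (running +38.7380)
  i=5: -2.4477·-4.0561 − 0.0593·-5.3574 = +10.2455 (running +48.9836)
  i=6: 0.0593·0.1508 − 2.8805·-4.0561 = +11.6923 (running +60.6759)
Area = |Σ|/2 = |60.6759|/2 = 30.3379

Area at t=0.601: 30.3379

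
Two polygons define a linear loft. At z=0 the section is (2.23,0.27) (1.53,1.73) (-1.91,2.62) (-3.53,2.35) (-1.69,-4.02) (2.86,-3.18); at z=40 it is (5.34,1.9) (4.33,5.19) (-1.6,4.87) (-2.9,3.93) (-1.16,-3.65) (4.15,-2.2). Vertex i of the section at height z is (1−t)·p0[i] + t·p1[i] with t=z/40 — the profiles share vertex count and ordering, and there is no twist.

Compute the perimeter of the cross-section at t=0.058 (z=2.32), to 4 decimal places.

Cross-section at t=0.058: each vertex is (1-t)·p0[i] + t·p1[i].
  v1: (1-0.058)·(2.23,0.27) + 0.058·(5.34,1.9) = (2.4104,0.3645)
  v2: (1-0.058)·(1.53,1.73) + 0.058·(4.33,5.19) = (1.6924,1.9307)
  v3: (1-0.058)·(-1.91,2.62) + 0.058·(-1.6,4.87) = (-1.8920,2.7505)
  v4: (1-0.058)·(-3.53,2.35) + 0.058·(-2.9,3.93) = (-3.4935,2.4416)
  v5: (1-0.058)·(-1.69,-4.02) + 0.058·(-1.16,-3.65) = (-1.6593,-3.9985)
  v6: (1-0.058)·(2.86,-3.18) + 0.058·(4.15,-2.2) = (2.9348,-3.1232)
Perimeter = Σ |v_{i+1} − v_i|:
  edge 1→2: √(-0.7180² + 1.5661²) = 1.7229 (running 1.7229)
  edge 2→3: √(-3.5844² + 0.8198²) = 3.6770 (running 5.3999)
  edge 3→4: √(-1.6014² + -0.3089²) = 1.6310 (running 7.0308)
  edge 4→5: √(1.8342² + -6.4402²) = 6.6963 (running 13.7271)
  edge 5→6: √(4.5941² + 0.8754²) = 4.6767 (running 18.4038)
  edge 6→1: √(-0.5244² + 3.4877²) = 3.5269 (running 21.9307)
Perimeter = 21.9307

Perimeter at t=0.058: 21.9307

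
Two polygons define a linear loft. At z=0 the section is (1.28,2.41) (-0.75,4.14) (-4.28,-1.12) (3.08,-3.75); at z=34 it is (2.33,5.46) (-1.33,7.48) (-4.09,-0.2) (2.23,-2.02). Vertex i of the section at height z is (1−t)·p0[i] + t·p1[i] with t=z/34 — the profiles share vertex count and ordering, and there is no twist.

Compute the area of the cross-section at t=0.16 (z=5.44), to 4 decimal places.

Area at t=0.16: 30.5399

Cross-section at t=0.16: each vertex is (1-t)·p0[i] + t·p1[i].
  v1: (1-0.16)·(1.28,2.41) + 0.16·(2.33,5.46) = (1.4480,2.8980)
  v2: (1-0.16)·(-0.75,4.14) + 0.16·(-1.33,7.48) = (-0.8428,4.6744)
  v3: (1-0.16)·(-4.28,-1.12) + 0.16·(-4.09,-0.2) = (-4.2496,-0.9728)
  v4: (1-0.16)·(3.08,-3.75) + 0.16·(2.23,-2.02) = (2.9440,-3.4732)
Shoelace sum Σ(x_i·y_{i+1} − x_{i+1}·y_i):
  i=1: 1.4480·4.6744 − -0.8428·2.8980 = +9.2110 (running +9.2110)
  i=2: -0.8428·-0.9728 − -4.2496·4.6744 = +20.6842 (running +29.8952)
  i=3: -4.2496·-3.4732 − 2.9440·-0.9728 = +17.6236 (running +47.5188)
  i=4: 2.9440·2.8980 − 1.4480·-3.4732 = +13.5609 (running +61.0797)
Area = |Σ|/2 = |61.0797|/2 = 30.5399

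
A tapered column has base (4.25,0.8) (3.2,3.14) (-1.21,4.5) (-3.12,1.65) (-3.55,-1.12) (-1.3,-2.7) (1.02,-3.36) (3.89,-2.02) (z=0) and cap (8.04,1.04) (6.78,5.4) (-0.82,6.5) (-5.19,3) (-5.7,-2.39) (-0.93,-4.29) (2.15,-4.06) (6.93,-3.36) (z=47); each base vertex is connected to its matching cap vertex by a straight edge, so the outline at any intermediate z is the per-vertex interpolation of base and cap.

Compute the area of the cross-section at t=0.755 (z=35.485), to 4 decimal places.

Area at t=0.755: 96.5808

Cross-section at t=0.755: each vertex is (1-t)·p0[i] + t·p1[i].
  v1: (1-0.755)·(4.25,0.8) + 0.755·(8.04,1.04) = (7.1114,0.9812)
  v2: (1-0.755)·(3.2,3.14) + 0.755·(6.78,5.4) = (5.9029,4.8463)
  v3: (1-0.755)·(-1.21,4.5) + 0.755·(-0.82,6.5) = (-0.9155,6.0100)
  v4: (1-0.755)·(-3.12,1.65) + 0.755·(-5.19,3) = (-4.6829,2.6692)
  v5: (1-0.755)·(-3.55,-1.12) + 0.755·(-5.7,-2.39) = (-5.1733,-2.0789)
  v6: (1-0.755)·(-1.3,-2.7) + 0.755·(-0.93,-4.29) = (-1.0207,-3.9005)
  v7: (1-0.755)·(1.02,-3.36) + 0.755·(2.15,-4.06) = (1.8731,-3.8885)
  v8: (1-0.755)·(3.89,-2.02) + 0.755·(6.93,-3.36) = (6.1852,-3.0317)
Shoelace sum Σ(x_i·y_{i+1} − x_{i+1}·y_i):
  i=1: 7.1114·4.8463 − 5.9029·0.9812 = +28.6723 (running +28.6723)
  i=2: 5.9029·6.0100 − -0.9155·4.8463 = +39.9135 (running +68.5858)
  i=3: -0.9155·2.6692 − -4.6829·6.0100 = +25.7001 (running +94.2859)
  i=4: -4.6829·-2.0789 − -5.1733·2.6692 = +23.5436 (running +117.8295)
  i=5: -5.1733·-3.9005 − -1.0207·-2.0789 = +18.0562 (running +135.8857)
  i=6: -1.0207·-3.8885 − 1.8731·-3.9005 = +11.2749 (running +147.1606)
  i=7: 1.8731·-3.0317 − 6.1852·-3.8885 = +18.3723 (running +165.5330)
  i=8: 6.1852·0.9812 − 7.1114·-3.0317 = +27.6287 (running +193.1617)
Area = |Σ|/2 = |193.1617|/2 = 96.5808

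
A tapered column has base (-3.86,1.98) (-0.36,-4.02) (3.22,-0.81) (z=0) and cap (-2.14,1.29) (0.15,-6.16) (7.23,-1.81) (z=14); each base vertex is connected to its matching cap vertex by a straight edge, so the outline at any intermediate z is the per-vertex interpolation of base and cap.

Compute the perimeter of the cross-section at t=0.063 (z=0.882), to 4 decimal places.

Perimeter at t=0.063: 19.7603

Cross-section at t=0.063: each vertex is (1-t)·p0[i] + t·p1[i].
  v1: (1-0.063)·(-3.86,1.98) + 0.063·(-2.14,1.29) = (-3.7516,1.9365)
  v2: (1-0.063)·(-0.36,-4.02) + 0.063·(0.15,-6.16) = (-0.3279,-4.1548)
  v3: (1-0.063)·(3.22,-0.81) + 0.063·(7.23,-1.81) = (3.4726,-0.8730)
Perimeter = Σ |v_{i+1} − v_i|:
  edge 1→2: √(3.4238² + -6.0914²) = 6.9876 (running 6.9876)
  edge 2→3: √(3.8005² + 3.2818²) = 5.0214 (running 12.0090)
  edge 3→1: √(-7.2243² + 2.8095²) = 7.7514 (running 19.7603)
Perimeter = 19.7603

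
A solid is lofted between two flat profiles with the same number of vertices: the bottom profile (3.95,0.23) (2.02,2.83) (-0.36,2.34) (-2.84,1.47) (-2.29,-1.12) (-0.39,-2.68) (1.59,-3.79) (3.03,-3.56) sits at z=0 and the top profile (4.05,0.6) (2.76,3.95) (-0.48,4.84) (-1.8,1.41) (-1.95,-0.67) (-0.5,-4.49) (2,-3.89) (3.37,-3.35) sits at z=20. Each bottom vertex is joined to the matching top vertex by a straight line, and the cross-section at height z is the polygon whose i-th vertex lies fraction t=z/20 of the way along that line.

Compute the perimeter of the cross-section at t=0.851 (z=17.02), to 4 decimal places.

Cross-section at t=0.851: each vertex is (1-t)·p0[i] + t·p1[i].
  v1: (1-0.851)·(3.95,0.23) + 0.851·(4.05,0.6) = (4.0351,0.5449)
  v2: (1-0.851)·(2.02,2.83) + 0.851·(2.76,3.95) = (2.6497,3.7831)
  v3: (1-0.851)·(-0.36,2.34) + 0.851·(-0.48,4.84) = (-0.4621,4.4675)
  v4: (1-0.851)·(-2.84,1.47) + 0.851·(-1.8,1.41) = (-1.9550,1.4189)
  v5: (1-0.851)·(-2.29,-1.12) + 0.851·(-1.95,-0.67) = (-2.0007,-0.7371)
  v6: (1-0.851)·(-0.39,-2.68) + 0.851·(-0.5,-4.49) = (-0.4836,-4.2203)
  v7: (1-0.851)·(1.59,-3.79) + 0.851·(2,-3.89) = (1.9389,-3.8751)
  v8: (1-0.851)·(3.03,-3.56) + 0.851·(3.37,-3.35) = (3.3193,-3.3813)
Perimeter = Σ |v_{i+1} − v_i|:
  edge 1→2: √(-1.3854² + 3.2383²) = 3.5221 (running 3.5221)
  edge 2→3: √(-3.1119² + 0.6844²) = 3.1862 (running 6.7084)
  edge 3→4: √(-1.4928² + -3.0486²) = 3.3944 (running 10.1028)
  edge 4→5: √(-0.0457² + -2.1560²) = 2.1565 (running 12.2593)
  edge 5→6: √(1.5170² + -3.4833²) = 3.7993 (running 16.0586)
  edge 6→7: √(2.4225² + 0.3452²) = 2.4470 (running 18.5056)
  edge 7→8: √(1.3804² + 0.4938²) = 1.4661 (running 19.9717)
  edge 8→1: √(0.7158² + 3.9262²) = 3.9909 (running 23.9625)
Perimeter = 23.9625

Perimeter at t=0.851: 23.9625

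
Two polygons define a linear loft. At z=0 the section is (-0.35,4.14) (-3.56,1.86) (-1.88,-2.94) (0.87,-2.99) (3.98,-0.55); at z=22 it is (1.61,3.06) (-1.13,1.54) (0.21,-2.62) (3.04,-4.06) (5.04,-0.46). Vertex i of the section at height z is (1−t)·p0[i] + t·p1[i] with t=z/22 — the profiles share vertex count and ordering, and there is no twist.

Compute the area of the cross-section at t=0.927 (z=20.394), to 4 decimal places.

Cross-section at t=0.927: each vertex is (1-t)·p0[i] + t·p1[i].
  v1: (1-0.927)·(-0.35,4.14) + 0.927·(1.61,3.06) = (1.4669,3.1388)
  v2: (1-0.927)·(-3.56,1.86) + 0.927·(-1.13,1.54) = (-1.3074,1.5634)
  v3: (1-0.927)·(-1.88,-2.94) + 0.927·(0.21,-2.62) = (0.0574,-2.6434)
  v4: (1-0.927)·(0.87,-2.99) + 0.927·(3.04,-4.06) = (2.8816,-3.9819)
  v5: (1-0.927)·(3.98,-0.55) + 0.927·(5.04,-0.46) = (4.9626,-0.4666)
Shoelace sum Σ(x_i·y_{i+1} − x_{i+1}·y_i):
  i=1: 1.4669·1.5634 − -1.3074·3.1388 = +6.3970 (running +6.3970)
  i=2: -1.3074·-2.6434 − 0.0574·1.5634 = +3.3661 (running +9.7631)
  i=3: 0.0574·-3.9819 − 2.8816·-2.6434 = +7.3884 (running +17.1515)
  i=4: 2.8816·-0.4666 − 4.9626·-3.9819 = +18.4161 (running +35.5677)
  i=5: 4.9626·3.1388 − 1.4669·-0.4666 = +16.2613 (running +51.8290)
Area = |Σ|/2 = |51.8290|/2 = 25.9145

Area at t=0.927: 25.9145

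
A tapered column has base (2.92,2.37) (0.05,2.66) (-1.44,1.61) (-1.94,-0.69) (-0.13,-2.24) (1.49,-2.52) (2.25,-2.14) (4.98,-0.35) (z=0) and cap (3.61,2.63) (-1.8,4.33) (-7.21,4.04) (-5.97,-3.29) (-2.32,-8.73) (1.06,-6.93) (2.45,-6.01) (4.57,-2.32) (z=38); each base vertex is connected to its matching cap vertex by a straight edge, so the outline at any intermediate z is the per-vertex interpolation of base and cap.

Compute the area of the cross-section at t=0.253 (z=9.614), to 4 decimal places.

Area at t=0.253: 39.6459

Cross-section at t=0.253: each vertex is (1-t)·p0[i] + t·p1[i].
  v1: (1-0.253)·(2.92,2.37) + 0.253·(3.61,2.63) = (3.0946,2.4358)
  v2: (1-0.253)·(0.05,2.66) + 0.253·(-1.8,4.33) = (-0.4181,3.0825)
  v3: (1-0.253)·(-1.44,1.61) + 0.253·(-7.21,4.04) = (-2.8998,2.2248)
  v4: (1-0.253)·(-1.94,-0.69) + 0.253·(-5.97,-3.29) = (-2.9596,-1.3478)
  v5: (1-0.253)·(-0.13,-2.24) + 0.253·(-2.32,-8.73) = (-0.6841,-3.8820)
  v6: (1-0.253)·(1.49,-2.52) + 0.253·(1.06,-6.93) = (1.3812,-3.6357)
  v7: (1-0.253)·(2.25,-2.14) + 0.253·(2.45,-6.01) = (2.3006,-3.1191)
  v8: (1-0.253)·(4.98,-0.35) + 0.253·(4.57,-2.32) = (4.8763,-0.8484)
Shoelace sum Σ(x_i·y_{i+1} − x_{i+1}·y_i):
  i=1: 3.0946·3.0825 − -0.4181·2.4358 = +10.5573 (running +10.5573)
  i=2: -0.4181·2.2248 − -2.8998·3.0825 = +8.0086 (running +18.5659)
  i=3: -2.8998·-1.3478 − -2.9596·2.2248 = +10.4928 (running +29.0588)
  i=4: -2.9596·-3.8820 − -0.6841·-1.3478 = +10.5671 (running +39.6258)
  i=5: -0.6841·-3.6357 − 1.3812·-3.8820 = +7.8489 (running +47.4747)
  i=6: 1.3812·-3.1191 − 2.3006·-3.6357 = +4.0562 (running +51.5309)
  i=7: 2.3006·-0.8484 − 4.8763·-3.1191 = +13.2578 (running +64.7887)
  i=8: 4.8763·2.4358 − 3.0946·-0.8484 = +14.5030 (running +79.2917)
Area = |Σ|/2 = |79.2917|/2 = 39.6459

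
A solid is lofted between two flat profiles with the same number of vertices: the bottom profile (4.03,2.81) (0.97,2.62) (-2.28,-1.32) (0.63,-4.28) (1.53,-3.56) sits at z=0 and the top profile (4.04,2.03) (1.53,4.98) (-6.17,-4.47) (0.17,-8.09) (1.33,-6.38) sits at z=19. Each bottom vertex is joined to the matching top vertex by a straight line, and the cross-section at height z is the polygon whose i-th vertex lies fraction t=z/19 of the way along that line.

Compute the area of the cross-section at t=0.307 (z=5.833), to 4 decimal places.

Cross-section at t=0.307: each vertex is (1-t)·p0[i] + t·p1[i].
  v1: (1-0.307)·(4.03,2.81) + 0.307·(4.04,2.03) = (4.0331,2.5705)
  v2: (1-0.307)·(0.97,2.62) + 0.307·(1.53,4.98) = (1.1419,3.3445)
  v3: (1-0.307)·(-2.28,-1.32) + 0.307·(-6.17,-4.47) = (-3.4742,-2.2871)
  v4: (1-0.307)·(0.63,-4.28) + 0.307·(0.17,-8.09) = (0.4888,-5.4497)
  v5: (1-0.307)·(1.53,-3.56) + 0.307·(1.33,-6.38) = (1.4686,-4.4257)
Shoelace sum Σ(x_i·y_{i+1} − x_{i+1}·y_i):
  i=1: 4.0331·3.3445 − 1.1419·2.5705 = +10.5533 (running +10.5533)
  i=2: 1.1419·-2.2871 − -3.4742·3.3445 = +9.0080 (running +19.5613)
  i=3: -3.4742·-5.4497 − 0.4888·-2.2871 = +20.0513 (running +39.6126)
  i=4: 0.4888·-4.4257 − 1.4686·-5.4497 = +5.8402 (running +45.4528)
  i=5: 1.4686·2.5705 − 4.0331·-4.4257 = +21.6244 (running +67.0772)
Area = |Σ|/2 = |67.0772|/2 = 33.5386

Area at t=0.307: 33.5386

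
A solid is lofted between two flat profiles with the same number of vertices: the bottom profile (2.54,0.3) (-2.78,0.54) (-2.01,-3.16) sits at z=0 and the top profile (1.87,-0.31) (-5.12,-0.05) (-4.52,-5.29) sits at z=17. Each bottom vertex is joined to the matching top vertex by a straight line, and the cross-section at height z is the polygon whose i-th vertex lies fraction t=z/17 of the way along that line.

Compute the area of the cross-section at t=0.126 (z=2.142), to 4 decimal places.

Area at t=0.126: 10.6771

Cross-section at t=0.126: each vertex is (1-t)·p0[i] + t·p1[i].
  v1: (1-0.126)·(2.54,0.3) + 0.126·(1.87,-0.31) = (2.4556,0.2231)
  v2: (1-0.126)·(-2.78,0.54) + 0.126·(-5.12,-0.05) = (-3.0748,0.4657)
  v3: (1-0.126)·(-2.01,-3.16) + 0.126·(-4.52,-5.29) = (-2.3263,-3.4284)
Shoelace sum Σ(x_i·y_{i+1} − x_{i+1}·y_i):
  i=1: 2.4556·0.4657 − -3.0748·0.2231 = +1.8296 (running +1.8296)
  i=2: -3.0748·-3.4284 − -2.3263·0.4657 = +11.6250 (running +13.4546)
  i=3: -2.3263·0.2231 − 2.4556·-3.4284 = +7.8996 (running +21.3541)
Area = |Σ|/2 = |21.3541|/2 = 10.6771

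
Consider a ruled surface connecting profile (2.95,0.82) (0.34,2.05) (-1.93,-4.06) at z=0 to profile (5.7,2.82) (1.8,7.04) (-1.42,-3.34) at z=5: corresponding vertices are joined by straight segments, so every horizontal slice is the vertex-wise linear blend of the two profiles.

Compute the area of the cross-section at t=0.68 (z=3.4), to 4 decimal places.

Cross-section at t=0.68: each vertex is (1-t)·p0[i] + t·p1[i].
  v1: (1-0.68)·(2.95,0.82) + 0.68·(5.7,2.82) = (4.8200,2.1800)
  v2: (1-0.68)·(0.34,2.05) + 0.68·(1.8,7.04) = (1.3328,5.4432)
  v3: (1-0.68)·(-1.93,-4.06) + 0.68·(-1.42,-3.34) = (-1.5832,-3.5704)
Shoelace sum Σ(x_i·y_{i+1} − x_{i+1}·y_i):
  i=1: 4.8200·5.4432 − 1.3328·2.1800 = +23.3307 (running +23.3307)
  i=2: 1.3328·-3.5704 − -1.5832·5.4432 = +3.8590 (running +27.1898)
  i=3: -1.5832·2.1800 − 4.8200·-3.5704 = +13.7580 (running +40.9477)
Area = |Σ|/2 = |40.9477|/2 = 20.4739

Area at t=0.68: 20.4739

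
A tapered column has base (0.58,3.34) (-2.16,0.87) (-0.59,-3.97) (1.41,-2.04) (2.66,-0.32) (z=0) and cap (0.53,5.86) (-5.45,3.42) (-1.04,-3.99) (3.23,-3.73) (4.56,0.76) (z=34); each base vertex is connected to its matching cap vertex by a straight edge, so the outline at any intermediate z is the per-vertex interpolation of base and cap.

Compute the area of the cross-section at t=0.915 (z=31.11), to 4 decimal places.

Cross-section at t=0.915: each vertex is (1-t)·p0[i] + t·p1[i].
  v1: (1-0.915)·(0.58,3.34) + 0.915·(0.53,5.86) = (0.5343,5.6458)
  v2: (1-0.915)·(-2.16,0.87) + 0.915·(-5.45,3.42) = (-5.1704,3.2033)
  v3: (1-0.915)·(-0.59,-3.97) + 0.915·(-1.04,-3.99) = (-1.0018,-3.9883)
  v4: (1-0.915)·(1.41,-2.04) + 0.915·(3.23,-3.73) = (3.0753,-3.5863)
  v5: (1-0.915)·(2.66,-0.32) + 0.915·(4.56,0.76) = (4.3985,0.6682)
Shoelace sum Σ(x_i·y_{i+1} − x_{i+1}·y_i):
  i=1: 0.5343·3.2033 − -5.1704·5.6458 = +30.9021 (running +30.9021)
  i=2: -5.1704·-3.9883 − -1.0018·3.2033 = +23.8298 (running +54.7319)
  i=3: -1.0018·-3.5863 − 3.0753·-3.9883 = +15.8578 (running +70.5897)
  i=4: 3.0753·0.6682 − 4.3985·-3.5863 = +17.8295 (running +88.4192)
  i=5: 4.3985·5.6458 − 0.5343·0.6682 = +24.4761 (running +112.8952)
Area = |Σ|/2 = |112.8952|/2 = 56.4476

Area at t=0.915: 56.4476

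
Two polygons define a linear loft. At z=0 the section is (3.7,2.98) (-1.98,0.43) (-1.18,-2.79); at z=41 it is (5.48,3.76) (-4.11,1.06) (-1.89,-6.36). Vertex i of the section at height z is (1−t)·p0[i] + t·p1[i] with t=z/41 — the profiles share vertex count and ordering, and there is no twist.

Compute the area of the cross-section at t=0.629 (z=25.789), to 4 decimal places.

Cross-section at t=0.629: each vertex is (1-t)·p0[i] + t·p1[i].
  v1: (1-0.629)·(3.7,2.98) + 0.629·(5.48,3.76) = (4.8196,3.4706)
  v2: (1-0.629)·(-1.98,0.43) + 0.629·(-4.11,1.06) = (-3.3198,0.8263)
  v3: (1-0.629)·(-1.18,-2.79) + 0.629·(-1.89,-6.36) = (-1.6266,-5.0355)
Shoelace sum Σ(x_i·y_{i+1} − x_{i+1}·y_i):
  i=1: 4.8196·0.8263 − -3.3198·3.4706 = +15.5040 (running +15.5040)
  i=2: -3.3198·-5.0355 − -1.6266·0.8263 = +18.0608 (running +33.5648)
  i=3: -1.6266·3.4706 − 4.8196·-5.0355 = +18.6241 (running +52.1888)
Area = |Σ|/2 = |52.1888|/2 = 26.0944

Area at t=0.629: 26.0944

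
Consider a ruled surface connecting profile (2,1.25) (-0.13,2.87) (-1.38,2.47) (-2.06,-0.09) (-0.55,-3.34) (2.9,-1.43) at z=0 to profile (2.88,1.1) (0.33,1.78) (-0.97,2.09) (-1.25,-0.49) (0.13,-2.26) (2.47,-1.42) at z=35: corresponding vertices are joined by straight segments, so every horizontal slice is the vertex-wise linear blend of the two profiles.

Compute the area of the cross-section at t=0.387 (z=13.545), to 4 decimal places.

Cross-section at t=0.387: each vertex is (1-t)·p0[i] + t·p1[i].
  v1: (1-0.387)·(2,1.25) + 0.387·(2.88,1.1) = (2.3406,1.1920)
  v2: (1-0.387)·(-0.13,2.87) + 0.387·(0.33,1.78) = (0.0480,2.4482)
  v3: (1-0.387)·(-1.38,2.47) + 0.387·(-0.97,2.09) = (-1.2213,2.3229)
  v4: (1-0.387)·(-2.06,-0.09) + 0.387·(-1.25,-0.49) = (-1.7465,-0.2448)
  v5: (1-0.387)·(-0.55,-3.34) + 0.387·(0.13,-2.26) = (-0.2868,-2.9220)
  v6: (1-0.387)·(2.9,-1.43) + 0.387·(2.47,-1.42) = (2.7336,-1.4261)
Shoelace sum Σ(x_i·y_{i+1} − x_{i+1}·y_i):
  i=1: 2.3406·2.4482 − 0.0480·1.1920 = +5.6729 (running +5.6729)
  i=2: 0.0480·2.3229 − -1.2213·2.4482 = +3.1016 (running +8.7744)
  i=3: -1.2213·-0.2448 − -1.7465·2.3229 = +4.3561 (running +13.1305)
  i=4: -1.7465·-2.9220 − -0.2868·-0.2448 = +5.0332 (running +18.1637)
  i=5: -0.2868·-1.4261 − 2.7336·-2.9220 = +8.3967 (running +26.5604)
  i=6: 2.7336·1.1920 − 2.3406·-1.4261 = +6.5962 (running +33.1567)
Area = |Σ|/2 = |33.1567|/2 = 16.5783

Area at t=0.387: 16.5783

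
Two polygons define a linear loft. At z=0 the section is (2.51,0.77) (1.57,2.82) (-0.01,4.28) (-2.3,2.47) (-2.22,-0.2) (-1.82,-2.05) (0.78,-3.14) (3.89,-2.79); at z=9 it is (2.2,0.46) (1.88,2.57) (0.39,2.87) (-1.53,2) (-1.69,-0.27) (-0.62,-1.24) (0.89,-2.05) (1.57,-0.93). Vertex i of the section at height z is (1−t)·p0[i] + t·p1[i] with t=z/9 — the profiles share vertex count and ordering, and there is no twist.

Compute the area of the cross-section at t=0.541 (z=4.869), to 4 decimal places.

Cross-section at t=0.541: each vertex is (1-t)·p0[i] + t·p1[i].
  v1: (1-0.541)·(2.51,0.77) + 0.541·(2.2,0.46) = (2.3423,0.6023)
  v2: (1-0.541)·(1.57,2.82) + 0.541·(1.88,2.57) = (1.7377,2.6848)
  v3: (1-0.541)·(-0.01,4.28) + 0.541·(0.39,2.87) = (0.2064,3.5172)
  v4: (1-0.541)·(-2.3,2.47) + 0.541·(-1.53,2) = (-1.8834,2.2157)
  v5: (1-0.541)·(-2.22,-0.2) + 0.541·(-1.69,-0.27) = (-1.9333,-0.2379)
  v6: (1-0.541)·(-1.82,-2.05) + 0.541·(-0.62,-1.24) = (-1.1708,-1.6118)
  v7: (1-0.541)·(0.78,-3.14) + 0.541·(0.89,-2.05) = (0.8395,-2.5503)
  v8: (1-0.541)·(3.89,-2.79) + 0.541·(1.57,-0.93) = (2.6349,-1.7837)
Shoelace sum Σ(x_i·y_{i+1} − x_{i+1}·y_i):
  i=1: 2.3423·2.6848 − 1.7377·0.6023 = +5.2419 (running +5.2419)
  i=2: 1.7377·3.5172 − 0.2064·2.6848 = +5.5577 (running +10.7996)
  i=3: 0.2064·2.2157 − -1.8834·3.5172 = +7.0817 (running +17.8813)
  i=4: -1.8834·-0.2379 − -1.9333·2.2157 = +4.7316 (running +22.6129)
  i=5: -1.9333·-1.6118 − -1.1708·-0.2379 = +2.8375 (running +25.4504)
  i=6: -1.1708·-2.5503 − 0.8395·-1.6118 = +4.3390 (running +29.7894)
  i=7: 0.8395·-1.7837 − 2.6349·-2.5503 = +5.2223 (running +35.0117)
  i=8: 2.6349·0.6023 − 2.3423·-1.7837 = +5.7650 (running +40.7767)
Area = |Σ|/2 = |40.7767|/2 = 20.3884

Area at t=0.541: 20.3884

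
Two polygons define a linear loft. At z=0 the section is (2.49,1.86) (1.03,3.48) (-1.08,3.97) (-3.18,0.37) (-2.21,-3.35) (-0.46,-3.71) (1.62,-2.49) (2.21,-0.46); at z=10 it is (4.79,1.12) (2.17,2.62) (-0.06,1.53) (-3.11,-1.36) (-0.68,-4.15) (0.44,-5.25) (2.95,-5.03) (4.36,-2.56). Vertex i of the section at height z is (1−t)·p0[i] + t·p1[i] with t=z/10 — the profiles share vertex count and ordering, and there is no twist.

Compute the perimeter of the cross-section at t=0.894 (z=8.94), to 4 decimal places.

Cross-section at t=0.894: each vertex is (1-t)·p0[i] + t·p1[i].
  v1: (1-0.894)·(2.49,1.86) + 0.894·(4.79,1.12) = (4.5462,1.1984)
  v2: (1-0.894)·(1.03,3.48) + 0.894·(2.17,2.62) = (2.0492,2.7112)
  v3: (1-0.894)·(-1.08,3.97) + 0.894·(-0.06,1.53) = (-0.1681,1.7886)
  v4: (1-0.894)·(-3.18,0.37) + 0.894·(-3.11,-1.36) = (-3.1174,-1.1766)
  v5: (1-0.894)·(-2.21,-3.35) + 0.894·(-0.68,-4.15) = (-0.8422,-4.0652)
  v6: (1-0.894)·(-0.46,-3.71) + 0.894·(0.44,-5.25) = (0.3446,-5.0868)
  v7: (1-0.894)·(1.62,-2.49) + 0.894·(2.95,-5.03) = (2.8090,-4.7608)
  v8: (1-0.894)·(2.21,-0.46) + 0.894·(4.36,-2.56) = (4.1321,-2.3374)
Perimeter = Σ |v_{i+1} − v_i|:
  edge 1→2: √(-2.4970² + 1.5127²) = 2.9195 (running 2.9195)
  edge 2→3: √(-2.2173² + -0.9225²) = 2.4015 (running 5.3210)
  edge 3→4: √(-2.9493² + -2.9653²) = 4.1822 (running 9.5033)
  edge 4→5: √(2.2752² + -2.8886²) = 3.6770 (running 13.1803)
  edge 5→6: √(1.1868² + -1.0216²) = 1.5659 (running 14.7462)
  edge 6→7: √(2.4644² + 0.3260²) = 2.4859 (running 17.2321)
  edge 7→8: √(1.3231² + 2.4234²) = 2.7610 (running 19.9931)
  edge 8→1: √(0.4141² + 3.5358²) = 3.5600 (running 23.5531)
Perimeter = 23.5531

Perimeter at t=0.894: 23.5531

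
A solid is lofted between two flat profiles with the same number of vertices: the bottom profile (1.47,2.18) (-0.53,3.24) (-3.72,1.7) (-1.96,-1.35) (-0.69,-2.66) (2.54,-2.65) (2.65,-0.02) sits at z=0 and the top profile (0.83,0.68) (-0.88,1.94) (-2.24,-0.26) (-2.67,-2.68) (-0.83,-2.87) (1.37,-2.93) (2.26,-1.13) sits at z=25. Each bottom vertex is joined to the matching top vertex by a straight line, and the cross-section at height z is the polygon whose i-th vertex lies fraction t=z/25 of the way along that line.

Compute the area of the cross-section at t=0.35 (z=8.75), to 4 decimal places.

Cross-section at t=0.35: each vertex is (1-t)·p0[i] + t·p1[i].
  v1: (1-0.35)·(1.47,2.18) + 0.35·(0.83,0.68) = (1.2460,1.6550)
  v2: (1-0.35)·(-0.53,3.24) + 0.35·(-0.88,1.94) = (-0.6525,2.7850)
  v3: (1-0.35)·(-3.72,1.7) + 0.35·(-2.24,-0.26) = (-3.2020,1.0140)
  v4: (1-0.35)·(-1.96,-1.35) + 0.35·(-2.67,-2.68) = (-2.2085,-1.8155)
  v5: (1-0.35)·(-0.69,-2.66) + 0.35·(-0.83,-2.87) = (-0.7390,-2.7335)
  v6: (1-0.35)·(2.54,-2.65) + 0.35·(1.37,-2.93) = (2.1305,-2.7480)
  v7: (1-0.35)·(2.65,-0.02) + 0.35·(2.26,-1.13) = (2.5135,-0.4085)
Shoelace sum Σ(x_i·y_{i+1} − x_{i+1}·y_i):
  i=1: 1.2460·2.7850 − -0.6525·1.6550 = +4.5500 (running +4.5500)
  i=2: -0.6525·1.0140 − -3.2020·2.7850 = +8.2559 (running +12.8059)
  i=3: -3.2020·-1.8155 − -2.2085·1.0140 = +8.0526 (running +20.8586)
  i=4: -2.2085·-2.7335 − -0.7390·-1.8155 = +4.6953 (running +25.5539)
  i=5: -0.7390·-2.7480 − 2.1305·-2.7335 = +7.8545 (running +33.4084)
  i=6: 2.1305·-0.4085 − 2.5135·-2.7480 = +6.0368 (running +39.4451)
  i=7: 2.5135·1.6550 − 1.2460·-0.4085 = +4.6688 (running +44.1140)
Area = |Σ|/2 = |44.1140|/2 = 22.0570

Area at t=0.35: 22.0570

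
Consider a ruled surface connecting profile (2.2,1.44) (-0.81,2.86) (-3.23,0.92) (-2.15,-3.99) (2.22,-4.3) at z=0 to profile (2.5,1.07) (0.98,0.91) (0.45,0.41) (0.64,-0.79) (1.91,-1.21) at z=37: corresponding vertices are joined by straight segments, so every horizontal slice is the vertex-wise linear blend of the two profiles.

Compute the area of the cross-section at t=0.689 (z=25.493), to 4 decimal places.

Area at t=0.689: 8.7449

Cross-section at t=0.689: each vertex is (1-t)·p0[i] + t·p1[i].
  v1: (1-0.689)·(2.2,1.44) + 0.689·(2.5,1.07) = (2.4067,1.1851)
  v2: (1-0.689)·(-0.81,2.86) + 0.689·(0.98,0.91) = (0.4233,1.5165)
  v3: (1-0.689)·(-3.23,0.92) + 0.689·(0.45,0.41) = (-0.6945,0.5686)
  v4: (1-0.689)·(-2.15,-3.99) + 0.689·(0.64,-0.79) = (-0.2277,-1.7852)
  v5: (1-0.689)·(2.22,-4.3) + 0.689·(1.91,-1.21) = (2.0064,-2.1710)
Shoelace sum Σ(x_i·y_{i+1} − x_{i+1}·y_i):
  i=1: 2.4067·1.5165 − 0.4233·1.1851 = +3.1480 (running +3.1480)
  i=2: 0.4233·0.5686 − -0.6945·1.5165 = +1.2938 (running +4.4418)
  i=3: -0.6945·-1.7852 − -0.2277·0.5686 = +1.3693 (running +5.8111)
  i=4: -0.2277·-2.1710 − 2.0064·-1.7852 = +4.0762 (running +9.8872)
  i=5: 2.0064·1.1851 − 2.4067·-2.1710 = +7.6027 (running +17.4899)
Area = |Σ|/2 = |17.4899|/2 = 8.7449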